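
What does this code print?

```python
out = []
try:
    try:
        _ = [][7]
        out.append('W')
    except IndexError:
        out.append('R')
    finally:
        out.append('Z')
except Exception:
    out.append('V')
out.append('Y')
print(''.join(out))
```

Execution trace: 'R' (inner except IndexError) → 'Z' (inner finally) → 'Y' (after the try/except). Output: RZY

Answer: RZY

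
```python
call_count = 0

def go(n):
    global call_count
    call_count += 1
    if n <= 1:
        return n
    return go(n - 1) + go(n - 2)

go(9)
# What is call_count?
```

Calls(n) = 1 + Calls(n-1) + Calls(n-2); Calls(0)=Calls(1)=1. For n=9 this gives 109.

Answer: 109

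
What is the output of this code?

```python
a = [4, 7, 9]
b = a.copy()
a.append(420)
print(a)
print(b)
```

Key concept: list.copy() creates independent copy.
Step by step:
`a = [4, 7, 9]` → a = [4, 7, 9]
`b = a.copy()` → b = [4, 7, 9]
`a.append(420)` → a = [4, 7, 9, 420]
`print(a)` → prints [4, 7, 9, 420]
`print(b)` → prints [4, 7, 9]

Answer:
[4, 7, 9, 420]
[4, 7, 9]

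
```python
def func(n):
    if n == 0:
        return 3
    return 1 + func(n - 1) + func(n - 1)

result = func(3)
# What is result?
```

func(n) = 1 + 2·func(n-1), func(0)=3. Closed form: (3+1)·2^3 - 1 = 31.

Answer: 31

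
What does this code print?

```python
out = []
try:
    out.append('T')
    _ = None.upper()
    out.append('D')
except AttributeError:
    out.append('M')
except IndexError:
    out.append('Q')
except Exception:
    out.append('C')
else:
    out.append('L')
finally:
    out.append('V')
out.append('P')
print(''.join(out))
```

Execution trace: 'T' (try body) → 'M' (except AttributeError) → 'V' (finally) → 'P' (after the try/except). Output: TMVP

Answer: TMVP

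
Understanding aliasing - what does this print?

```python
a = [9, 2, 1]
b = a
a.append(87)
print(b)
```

Key concept: basic list aliasing.
Step by step:
`a = [9, 2, 1]` → a = [9, 2, 1]
`b = a` → b = [9, 2, 1] (same object as a)
`a.append(87)` → a = [9, 2, 1, 87] (same object as b); b = [9, 2, 1, 87] (same object as a)
`print(b)` → prints [9, 2, 1, 87]

Answer: [9, 2, 1, 87]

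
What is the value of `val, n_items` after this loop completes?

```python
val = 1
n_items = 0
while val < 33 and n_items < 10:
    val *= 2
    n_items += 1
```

Double until >= 33 or 10 iterations
`val, n_items` takes the values: (1, 0) → (2, 0) → (2, 1) → (4, 1) → (4, 2) → (8, 2) → (8, 3) → (16, 3) → (16, 4) → (32, 4) → (32, 5) → (64, 5) → (64, 6)

Answer: 64, 6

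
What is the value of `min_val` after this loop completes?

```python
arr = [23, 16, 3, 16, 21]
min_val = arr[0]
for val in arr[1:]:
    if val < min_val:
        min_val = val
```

Minimum of [23, 16, 3, 16, 21]
`min_val` takes the values: 23 → 16 → 3

Answer: 3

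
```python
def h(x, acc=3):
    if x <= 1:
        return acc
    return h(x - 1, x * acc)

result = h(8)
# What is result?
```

Accumulator trace (n, acc): (8, 3) -> (7, 24) -> (6, 168) -> (5, 1008) -> (4, 5040) -> (3, 20160) -> (2, 60480) -> (1, 120960) -> return 120960

Answer: 120960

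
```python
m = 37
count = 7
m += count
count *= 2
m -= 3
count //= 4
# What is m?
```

Trace:
`m = 37` → m = 37
`count = 7` → count = 7
`m += count` → m = 44
`count *= 2` → count = 14
`m -= 3` → m = 41
`count //= 4` → count = 3
So m = 41

Answer: 41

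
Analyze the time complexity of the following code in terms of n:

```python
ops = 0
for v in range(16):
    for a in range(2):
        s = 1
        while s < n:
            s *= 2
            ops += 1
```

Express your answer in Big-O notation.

Each loop level contributes: 1 × 1 × log n. Multiplying the contributions gives O(log n).

Answer: O(log n)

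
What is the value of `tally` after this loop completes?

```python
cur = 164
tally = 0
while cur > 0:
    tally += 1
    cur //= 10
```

Count digits by repeated division by 10
`tally` takes the values: 0 → 1 → 2 → 3

Answer: 3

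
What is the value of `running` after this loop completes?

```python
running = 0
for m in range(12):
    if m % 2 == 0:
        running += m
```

Sum of even numbers 0 to 11
`running` takes the values: 0 → 2 → 6 → 12 → 20 → 30

Answer: 30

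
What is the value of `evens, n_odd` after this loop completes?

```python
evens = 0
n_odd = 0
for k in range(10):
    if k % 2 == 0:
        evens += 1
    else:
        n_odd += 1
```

Count evens and odds in range(10)
`evens, n_odd` takes the values: (0, 0) → (1, 0) → (1, 1) → (2, 1) → (2, 2) → (3, 2) → (3, 3) → (4, 3) → (4, 4) → (5, 4) → (5, 5)

Answer: 5, 5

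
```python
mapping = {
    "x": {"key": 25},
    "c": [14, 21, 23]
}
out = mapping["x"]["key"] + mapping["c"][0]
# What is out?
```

Trace:
`mapping = { ...` → mapping = {'x': {'key': 25}, 'c': [14, 21, 23]}
`out = mapping["x"]["key"] + mapping["c"][0]` → out = 39
So out = 39

Answer: 39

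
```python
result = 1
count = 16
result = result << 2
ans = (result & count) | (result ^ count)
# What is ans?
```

Trace:
`result = 1` → result = 1
`count = 16` → count = 16
`result = result << 2` → result = 4
`ans = (result & count) | (result ^ count)` → ans = 20
So ans = 20

Answer: 20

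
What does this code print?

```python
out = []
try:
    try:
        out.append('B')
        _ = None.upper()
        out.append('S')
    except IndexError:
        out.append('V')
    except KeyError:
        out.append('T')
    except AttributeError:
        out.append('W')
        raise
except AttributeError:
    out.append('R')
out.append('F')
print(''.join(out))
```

Execution trace: 'B' (inner try body) → 'W' (inner except AttributeError) → 'R' (outer except AttributeError) → 'F' (after the try/except). Output: BWRF

Answer: BWRF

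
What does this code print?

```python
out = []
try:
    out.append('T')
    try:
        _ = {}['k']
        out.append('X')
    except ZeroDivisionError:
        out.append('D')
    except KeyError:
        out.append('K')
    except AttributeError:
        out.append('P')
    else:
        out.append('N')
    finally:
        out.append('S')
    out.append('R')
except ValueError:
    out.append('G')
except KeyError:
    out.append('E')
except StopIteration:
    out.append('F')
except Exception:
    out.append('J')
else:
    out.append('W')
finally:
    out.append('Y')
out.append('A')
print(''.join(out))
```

Execution trace: 'T' (try body) → 'K' (inner except KeyError) → 'S' (inner finally) → 'R' (try body, no exception) → 'W' (else) → 'Y' (finally) → 'A' (after the try/except). Output: TKSRWYA

Answer: TKSRWYA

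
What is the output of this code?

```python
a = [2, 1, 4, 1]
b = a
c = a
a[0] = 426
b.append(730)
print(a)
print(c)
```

Key concept: multiple aliases.
Step by step:
`a = [2, 1, 4, 1]` → a = [2, 1, 4, 1]
`b = a` → b = [2, 1, 4, 1] (same object as a)
`c = a` → c = [2, 1, 4, 1] (same object as a, b)
`a[0] = 426` → a = [426, 1, 4, 1] (same object as b, c); b = [426, 1, 4, 1] (same object as a, c); c = [426, 1, 4, 1] (same object as a, b)
`b.append(730)` → a = [426, 1, 4, 1, 730] (same object as b, c); b = [426, 1, 4, 1, 730] (same object as a, c); c = [426, 1, 4, 1, 730] (same object as a, b)
`print(a)` → prints [426, 1, 4, 1, 730]
`print(c)` → prints [426, 1, 4, 1, 730]

Answer:
[426, 1, 4, 1, 730]
[426, 1, 4, 1, 730]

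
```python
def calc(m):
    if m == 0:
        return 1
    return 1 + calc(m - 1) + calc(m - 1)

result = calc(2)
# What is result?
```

calc(m) = 1 + 2·calc(m-1), calc(0)=1. Closed form: (1+1)·2^2 - 1 = 7.

Answer: 7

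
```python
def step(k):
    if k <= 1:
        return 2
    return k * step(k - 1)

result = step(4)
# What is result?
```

step(4) = 4 * 3 * 2 * 2 = 48

Answer: 48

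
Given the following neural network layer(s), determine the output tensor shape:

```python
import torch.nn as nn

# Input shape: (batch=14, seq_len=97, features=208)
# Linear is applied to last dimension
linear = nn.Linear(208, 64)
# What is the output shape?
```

Input: (14, 97, 208) -> Output: (14, 97, 64)

Answer: (14, 97, 64)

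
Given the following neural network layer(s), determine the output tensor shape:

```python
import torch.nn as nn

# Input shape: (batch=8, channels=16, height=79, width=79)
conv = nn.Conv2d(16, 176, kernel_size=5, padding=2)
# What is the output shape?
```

Input: (8, 16, 79, 79) -> Output: (8, 176, 79, 79)

Answer: (8, 176, 79, 79)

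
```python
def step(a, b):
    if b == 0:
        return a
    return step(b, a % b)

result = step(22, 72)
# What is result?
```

step(22, 72) -> step(72, 22) -> step(22, 6) -> step(6, 4) -> step(4, 2) -> step(2, 0) -> 2

Answer: 2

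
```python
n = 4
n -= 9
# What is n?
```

Trace:
`n = 4` → n = 4
`n -= 9` → n = -5
So n = -5

Answer: -5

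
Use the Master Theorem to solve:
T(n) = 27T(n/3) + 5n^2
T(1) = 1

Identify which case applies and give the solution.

a=27, b=3, f(n)=5n^2. log_3(27) = 3. Since c=2 < 3, Case 1 applies: T(n) = Θ(n^log_b(a)) = O(n^3).

Answer: O(n^3) - Case 1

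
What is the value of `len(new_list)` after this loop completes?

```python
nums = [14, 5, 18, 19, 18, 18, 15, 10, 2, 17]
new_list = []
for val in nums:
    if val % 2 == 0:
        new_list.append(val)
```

Count even numbers in [14, 5, 18, 19, 18, 18, 15, 10, 2, 17]
`new_list` takes the values: [] → [14] → [14, 18] → [14, 18, 18] → [14, 18, 18, 18] → [14, 18, 18, 18, 10] → [14, 18, 18, 18, 10, 2]
So `len(new_list)` = 6

Answer: 6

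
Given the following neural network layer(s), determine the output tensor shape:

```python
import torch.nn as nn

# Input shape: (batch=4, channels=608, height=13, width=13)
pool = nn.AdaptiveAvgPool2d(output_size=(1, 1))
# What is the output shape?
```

Input: (4, 608, 13, 13) -> Output: (4, 608, 1, 1)

Answer: (4, 608, 1, 1)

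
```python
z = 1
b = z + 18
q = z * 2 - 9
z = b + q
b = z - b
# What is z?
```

Trace:
`z = 1` → z = 1
`b = z + 18` → b = 19
`q = z * 2 - 9` → q = -7
`z = b + q` → z = 12
`b = z - b` → b = -7
So z = 12

Answer: 12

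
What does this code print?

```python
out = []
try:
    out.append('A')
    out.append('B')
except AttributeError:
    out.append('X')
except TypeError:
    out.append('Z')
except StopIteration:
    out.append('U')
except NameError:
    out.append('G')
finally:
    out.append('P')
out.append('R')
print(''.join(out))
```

Execution trace: 'A' (try body) → 'B' (try body, no exception) → 'P' (finally) → 'R' (after the try/except). Output: ABPR

Answer: ABPR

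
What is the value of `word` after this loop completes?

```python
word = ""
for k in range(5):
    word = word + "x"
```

Repeat 'x' 5 times
`word` takes the values: "" → "x" → "xx" → "xxx" → "xxxx" → "xxxxx"

Answer: "xxxxx"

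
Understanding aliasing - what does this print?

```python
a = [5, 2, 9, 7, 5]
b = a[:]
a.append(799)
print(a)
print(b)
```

Key concept: slice [:] creates copy.
Step by step:
`a = [5, 2, 9, 7, 5]` → a = [5, 2, 9, 7, 5]
`b = a[:]` → b = [5, 2, 9, 7, 5]
`a.append(799)` → a = [5, 2, 9, 7, 5, 799]
`print(a)` → prints [5, 2, 9, 7, 5, 799]
`print(b)` → prints [5, 2, 9, 7, 5]

Answer:
[5, 2, 9, 7, 5, 799]
[5, 2, 9, 7, 5]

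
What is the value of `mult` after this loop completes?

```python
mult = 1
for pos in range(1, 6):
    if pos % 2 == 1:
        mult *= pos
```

Product of odd numbers 1 to 5
`mult` takes the values: 1 → 3 → 15

Answer: 15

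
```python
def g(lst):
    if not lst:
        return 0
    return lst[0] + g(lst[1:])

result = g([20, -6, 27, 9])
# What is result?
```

20 + (-6) + 27 + 9 + 0 = 50

Answer: 50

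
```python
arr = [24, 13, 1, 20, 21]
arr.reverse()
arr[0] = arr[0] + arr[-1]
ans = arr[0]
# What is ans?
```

Trace:
`arr = [24, 13, 1, 20, 21]` → arr = [24, 13, 1, 20, 21]
`arr.reverse()` → arr = [21, 20, 1, 13, 24]
`arr[0] = arr[0] + arr[-1]` → arr = [45, 20, 1, 13, 24]
`ans = arr[0]` → ans = 45
So ans = 45

Answer: 45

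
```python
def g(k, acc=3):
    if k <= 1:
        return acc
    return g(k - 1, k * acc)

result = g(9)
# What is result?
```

Accumulator trace (n, acc): (9, 3) -> (8, 27) -> (7, 216) -> (6, 1512) -> (5, 9072) -> (4, 45360) -> (3, 181440) -> (2, 544320) -> (1, 1088640) -> return 1088640

Answer: 1088640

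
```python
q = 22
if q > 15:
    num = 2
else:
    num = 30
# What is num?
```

Trace:
`q = 22` → q = 22
`if q > 15: ...` → q > 15 is True → num = 2
So num = 2

Answer: 2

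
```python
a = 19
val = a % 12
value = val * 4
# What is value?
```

Trace:
`a = 19` → a = 19
`val = a % 12` → val = 7
`value = val * 4` → value = 28
So value = 28

Answer: 28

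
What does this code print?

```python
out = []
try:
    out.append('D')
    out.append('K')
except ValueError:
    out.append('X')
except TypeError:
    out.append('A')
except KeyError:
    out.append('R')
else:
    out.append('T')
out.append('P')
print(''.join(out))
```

Execution trace: 'D' (try body) → 'K' (try body, no exception) → 'T' (else) → 'P' (after the try/except). Output: DKTP

Answer: DKTP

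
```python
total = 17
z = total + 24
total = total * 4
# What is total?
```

Trace:
`total = 17` → total = 17
`z = total + 24` → z = 41
`total = total * 4` → total = 68
So total = 68

Answer: 68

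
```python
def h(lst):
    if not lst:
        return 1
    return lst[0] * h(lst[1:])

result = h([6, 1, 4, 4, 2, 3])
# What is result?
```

Product over [6, 1, 4, 4, 2, 3] = 6 * 1 * 4 * 4 * 2 * 3 = 576

Answer: 576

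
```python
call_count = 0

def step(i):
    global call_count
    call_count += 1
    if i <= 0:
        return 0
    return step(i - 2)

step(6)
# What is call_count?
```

Linear recursion stepping by 2: 4 calls from i=6 down to ≤0.

Answer: 4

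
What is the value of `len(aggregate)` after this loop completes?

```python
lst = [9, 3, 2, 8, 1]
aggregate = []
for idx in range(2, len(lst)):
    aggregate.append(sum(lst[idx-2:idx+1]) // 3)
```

Number of 3-element averages
`aggregate` takes the values: [] → [4] → [4, 4] → [4, 4, 3]
So `len(aggregate)` = 3

Answer: 3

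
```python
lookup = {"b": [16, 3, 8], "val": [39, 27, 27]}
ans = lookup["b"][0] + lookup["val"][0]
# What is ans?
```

Trace:
`lookup = {"b": [16, 3, 8], "val": [39, 27, 27]}` → lookup = {'b': [16, 3, 8], 'val': [39, 27, 27]}
`ans = lookup["b"][0] + lookup["val"][0]` → ans = 55
So ans = 55

Answer: 55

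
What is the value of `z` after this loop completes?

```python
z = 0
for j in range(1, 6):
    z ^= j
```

XOR of 1 to 5
`z` takes the values: 0 → 1 → 3 → 0 → 4 → 1

Answer: 1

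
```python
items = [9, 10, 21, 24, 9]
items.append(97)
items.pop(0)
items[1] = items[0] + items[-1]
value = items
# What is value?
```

Trace:
`items = [9, 10, 21, 24, 9]` → items = [9, 10, 21, 24, 9]
`items.append(97)` → items = [9, 10, 21, 24, 9, 97]
`items.pop(0)` → items = [10, 21, 24, 9, 97]
`items[1] = items[0] + items[-1]` → items = [10, 107, 24, 9, 97]
`value = items` → value = [10, 107, 24, 9, 97]
So value = [10, 107, 24, 9, 97]

Answer: [10, 107, 24, 9, 97]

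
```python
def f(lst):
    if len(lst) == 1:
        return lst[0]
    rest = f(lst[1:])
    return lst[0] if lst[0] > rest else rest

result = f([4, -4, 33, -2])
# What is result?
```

Recursive max over [4, -4, 33, -2] = 33

Answer: 33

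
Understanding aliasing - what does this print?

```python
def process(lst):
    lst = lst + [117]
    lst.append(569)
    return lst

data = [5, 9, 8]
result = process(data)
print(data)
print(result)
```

Key concept: rebinding parameter vs mutation.
Step by step:
`data = [5, 9, 8]` → data = [5, 9, 8]
`result = process(data)` → result = [5, 9, 8, 117, 569]
`print(data)` → prints [5, 9, 8]
`print(result)` → prints [5, 9, 8, 117, 569]

Answer:
[5, 9, 8]
[5, 9, 8, 117, 569]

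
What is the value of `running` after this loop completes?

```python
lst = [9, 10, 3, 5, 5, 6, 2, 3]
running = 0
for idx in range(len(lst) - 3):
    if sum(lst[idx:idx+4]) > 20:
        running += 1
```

Count windows with sum > 20
`running` takes the values: 0 → 1 → 2

Answer: 2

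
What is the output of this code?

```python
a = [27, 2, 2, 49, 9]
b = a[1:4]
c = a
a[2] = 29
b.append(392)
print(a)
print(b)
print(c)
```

Key concept: slice vs alias.
Step by step:
`a = [27, 2, 2, 49, 9]` → a = [27, 2, 2, 49, 9]
`b = a[1:4]` → b = [2, 2, 49]
`c = a` → c = [27, 2, 2, 49, 9] (same object as a)
`a[2] = 29` → a = [27, 2, 29, 49, 9] (same object as c); c = [27, 2, 29, 49, 9] (same object as a)
`b.append(392)` → b = [2, 2, 49, 392]
`print(a)` → prints [27, 2, 29, 49, 9]
`print(b)` → prints [2, 2, 49, 392]
`print(c)` → prints [27, 2, 29, 49, 9]

Answer:
[27, 2, 29, 49, 9]
[2, 2, 49, 392]
[27, 2, 29, 49, 9]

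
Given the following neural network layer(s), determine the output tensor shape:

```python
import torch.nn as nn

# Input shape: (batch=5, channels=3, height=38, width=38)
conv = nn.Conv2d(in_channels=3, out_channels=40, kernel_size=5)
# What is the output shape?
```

Input: (5, 3, 38, 38) -> Output: (5, 40, 34, 34)

Answer: (5, 40, 34, 34)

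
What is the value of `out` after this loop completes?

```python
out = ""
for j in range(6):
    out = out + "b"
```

Repeat 'b' 6 times
`out` takes the values: "" → "b" → "bb" → "bbb" → "bbbb" → "bbbbb" → "bbbbbb"

Answer: "bbbbbb"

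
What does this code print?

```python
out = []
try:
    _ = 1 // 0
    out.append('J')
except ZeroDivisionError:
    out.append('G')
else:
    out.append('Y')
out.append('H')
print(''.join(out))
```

Execution trace: 'G' (except ZeroDivisionError) → 'H' (after the try/except). Output: GH

Answer: GH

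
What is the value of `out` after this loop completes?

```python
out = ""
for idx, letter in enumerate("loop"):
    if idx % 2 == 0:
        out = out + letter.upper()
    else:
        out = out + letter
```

Uppercase even positions in 'loop'
`out` takes the values: "" → "L" → "Lo" → "LoO" → "LoOp"

Answer: "LoOp"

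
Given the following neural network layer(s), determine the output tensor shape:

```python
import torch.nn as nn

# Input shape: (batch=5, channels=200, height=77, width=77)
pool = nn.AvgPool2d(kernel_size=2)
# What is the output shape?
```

Input: (5, 200, 77, 77) -> Output: (5, 200, 38, 38)

Answer: (5, 200, 38, 38)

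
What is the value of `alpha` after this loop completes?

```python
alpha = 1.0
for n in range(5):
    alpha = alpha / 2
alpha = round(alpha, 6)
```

Halving LR 5 times: 1 / 2^5
`alpha` takes the values: 1.0 → 0.5 → 0.25 → 0.125 → 0.0625 → 0.03125

Answer: 0.03125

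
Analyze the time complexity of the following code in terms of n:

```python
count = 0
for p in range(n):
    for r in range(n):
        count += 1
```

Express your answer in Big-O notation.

Each loop level contributes: n × n. Multiplying the contributions gives O(n^2).

Answer: O(n^2)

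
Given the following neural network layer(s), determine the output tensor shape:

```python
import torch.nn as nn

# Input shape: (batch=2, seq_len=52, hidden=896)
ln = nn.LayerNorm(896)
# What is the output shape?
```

Input: (2, 52, 896) -> Output: (2, 52, 896)

Answer: (2, 52, 896)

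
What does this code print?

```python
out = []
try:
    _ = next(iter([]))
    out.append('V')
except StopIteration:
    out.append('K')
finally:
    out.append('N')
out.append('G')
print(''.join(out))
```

Execution trace: 'K' (except StopIteration) → 'N' (finally) → 'G' (after the try/except). Output: KNG

Answer: KNG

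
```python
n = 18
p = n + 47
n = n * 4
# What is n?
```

Trace:
`n = 18` → n = 18
`p = n + 47` → p = 65
`n = n * 4` → n = 72
So n = 72

Answer: 72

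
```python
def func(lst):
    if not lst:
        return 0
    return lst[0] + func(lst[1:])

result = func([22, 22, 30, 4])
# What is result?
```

22 + 22 + 30 + 4 + 0 = 78

Answer: 78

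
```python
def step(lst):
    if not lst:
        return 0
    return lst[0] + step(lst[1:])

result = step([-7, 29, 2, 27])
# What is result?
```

(-7) + 29 + 2 + 27 + 0 = 51

Answer: 51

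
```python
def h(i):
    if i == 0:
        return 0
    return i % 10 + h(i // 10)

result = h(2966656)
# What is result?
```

Sum of digits of 2966656: 6 + 5 + 6 + 6 + 6 + 9 + 2 = 40

Answer: 40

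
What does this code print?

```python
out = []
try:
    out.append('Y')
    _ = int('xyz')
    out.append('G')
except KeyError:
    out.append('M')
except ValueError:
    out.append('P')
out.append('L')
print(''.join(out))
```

Execution trace: 'Y' (try body) → 'P' (except ValueError) → 'L' (after the try/except). Output: YPL

Answer: YPL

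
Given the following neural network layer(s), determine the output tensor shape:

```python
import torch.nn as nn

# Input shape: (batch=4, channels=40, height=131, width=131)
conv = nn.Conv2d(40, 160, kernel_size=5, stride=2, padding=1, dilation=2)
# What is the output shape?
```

Input: (4, 40, 131, 131) -> Output: (4, 160, 63, 63)

Answer: (4, 160, 63, 63)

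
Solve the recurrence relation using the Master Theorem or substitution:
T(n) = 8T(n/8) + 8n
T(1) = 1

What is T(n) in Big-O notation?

By Master Theorem: a=8, b=8, f(n)=8n. Since log_8(8) = 1 and f(n) = Θ(n^1), Case 2 applies. T(n) = O(n log n).

Answer: O(n log n)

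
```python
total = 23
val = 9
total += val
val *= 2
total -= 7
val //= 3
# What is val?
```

Trace:
`total = 23` → total = 23
`val = 9` → val = 9
`total += val` → total = 32
`val *= 2` → val = 18
`total -= 7` → total = 25
`val //= 3` → val = 6
So val = 6

Answer: 6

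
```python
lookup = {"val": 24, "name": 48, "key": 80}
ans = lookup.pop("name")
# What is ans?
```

Trace:
`lookup = {"val": 24, "name": 48, "key": 80}` → lookup = {'val': 24, 'name': 48, 'key': 80}
`ans = lookup.pop("name")` → lookup = {'val': 24, 'key': 80}; ans = 48
So ans = 48

Answer: 48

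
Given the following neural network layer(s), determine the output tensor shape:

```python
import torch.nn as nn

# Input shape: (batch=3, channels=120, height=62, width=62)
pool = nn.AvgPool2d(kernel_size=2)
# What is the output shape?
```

Input: (3, 120, 62, 62) -> Output: (3, 120, 31, 31)

Answer: (3, 120, 31, 31)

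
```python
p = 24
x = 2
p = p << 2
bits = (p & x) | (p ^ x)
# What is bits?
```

Trace:
`p = 24` → p = 24
`x = 2` → x = 2
`p = p << 2` → p = 96
`bits = (p & x) | (p ^ x)` → bits = 98
So bits = 98

Answer: 98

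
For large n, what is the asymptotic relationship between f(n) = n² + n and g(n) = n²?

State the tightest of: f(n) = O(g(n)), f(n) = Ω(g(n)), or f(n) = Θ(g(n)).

n² + n vs n²: f(n) = Θ(g(n)) — they are asymptotically equivalent (lower-order n term is dominated).

Answer: f(n) = Θ(g(n)) — they are asymptotically equivalent (lower-order n term is dominated).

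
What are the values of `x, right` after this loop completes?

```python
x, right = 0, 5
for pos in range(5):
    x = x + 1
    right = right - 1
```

x goes 0→5, right goes 5→0
`x, right` takes the values: (0, 5) → (1, 5) → (1, 4) → (2, 4) → (2, 3) → (3, 3) → (3, 2) → (4, 2) → (4, 1) → (5, 1) → (5, 0)

Answer: 5, 0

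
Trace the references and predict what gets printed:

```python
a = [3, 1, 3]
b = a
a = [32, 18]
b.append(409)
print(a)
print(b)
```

Key concept: rebinding vs mutation: a is rebound to a new list, b still points at the original.
Step by step:
`a = [3, 1, 3]` → a = [3, 1, 3]
`b = a` → b = [3, 1, 3] (same object as a)
`a = [32, 18]` → a = [32, 18]
`b.append(409)` → b = [3, 1, 3, 409]
`print(a)` → prints [32, 18]
`print(b)` → prints [3, 1, 3, 409]

Answer:
[32, 18]
[3, 1, 3, 409]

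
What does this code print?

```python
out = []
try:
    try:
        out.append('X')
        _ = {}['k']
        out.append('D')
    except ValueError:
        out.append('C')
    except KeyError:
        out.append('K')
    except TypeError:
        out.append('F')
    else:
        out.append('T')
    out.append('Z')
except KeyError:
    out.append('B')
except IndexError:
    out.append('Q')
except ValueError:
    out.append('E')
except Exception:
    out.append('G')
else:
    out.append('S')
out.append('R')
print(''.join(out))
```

Execution trace: 'X' (inner try body) → 'K' (inner except KeyError) → 'Z' (try body, no exception) → 'S' (else) → 'R' (after the try/except). Output: XKZSR

Answer: XKZSR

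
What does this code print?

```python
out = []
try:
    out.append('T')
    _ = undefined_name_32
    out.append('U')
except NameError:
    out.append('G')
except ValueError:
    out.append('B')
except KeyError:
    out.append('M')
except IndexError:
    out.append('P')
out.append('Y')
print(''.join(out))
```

Execution trace: 'T' (try body) → 'G' (except NameError) → 'Y' (after the try/except). Output: TGY

Answer: TGY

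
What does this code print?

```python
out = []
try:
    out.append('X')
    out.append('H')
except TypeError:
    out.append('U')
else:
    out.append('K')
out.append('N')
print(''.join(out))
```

Execution trace: 'X' (try body) → 'H' (try body, no exception) → 'K' (else) → 'N' (after the try/except). Output: XHKN

Answer: XHKN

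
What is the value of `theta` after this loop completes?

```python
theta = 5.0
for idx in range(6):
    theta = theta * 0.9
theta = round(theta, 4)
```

Exponential decay: 5.0 * 0.9^6
`theta` takes the values: 5.0 → 4.5 → 4.05 → 3.645 → 3.2805 → 2.95245 → 2.657205 → 2.6572

Answer: 2.6572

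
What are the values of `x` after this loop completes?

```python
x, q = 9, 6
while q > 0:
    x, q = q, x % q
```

GCD of 9 and 6
`x` takes the values: 9 → 6 → 3

Answer: 3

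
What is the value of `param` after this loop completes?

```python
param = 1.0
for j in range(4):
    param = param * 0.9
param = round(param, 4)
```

Exponential decay: 1.0 * 0.9^4
`param` takes the values: 1.0 → 0.9 → 0.81 → 0.729 → 0.6561

Answer: 0.6561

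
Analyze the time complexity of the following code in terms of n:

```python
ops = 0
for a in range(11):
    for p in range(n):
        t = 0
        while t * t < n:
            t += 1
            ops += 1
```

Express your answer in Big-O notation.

Each loop level contributes: 1 × n × √n. Multiplying the contributions gives O(n√n).

Answer: O(n√n)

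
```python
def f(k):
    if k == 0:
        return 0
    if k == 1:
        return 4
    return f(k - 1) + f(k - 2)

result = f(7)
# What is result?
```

Build up from base cases: f(0)=0, f(1)=4, f(2)=4, f(3)=8, f(4)=12, f(5)=20, f(6)=32, ..., f(7)=52

Answer: 52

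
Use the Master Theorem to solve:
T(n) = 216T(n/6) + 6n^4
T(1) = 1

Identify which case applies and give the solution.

a=216, b=6, f(n)=6n^4. log_6(216) = 3. Since c=4 > 3 and the regularity condition holds (216(n/6)^4 = (216/6^4)n^4 with 216/6^4 < 1), Case 3 applies: T(n) = Θ(f(n)) = O(n^4).

Answer: O(n^4) - Case 3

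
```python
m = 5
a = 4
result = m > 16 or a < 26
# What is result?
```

Trace:
`m = 5` → m = 5
`a = 4` → a = 4
`result = m > 16 or a < 26` → result = True
So result = True

Answer: True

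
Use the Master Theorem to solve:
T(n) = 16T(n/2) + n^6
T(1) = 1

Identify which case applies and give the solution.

a=16, b=2, f(n)=n^6. log_2(16) = 4. Since c=6 > 4 and the regularity condition holds (16(n/2)^6 = (16/2^6)n^6 with 16/2^6 < 1), Case 3 applies: T(n) = Θ(f(n)) = O(n^6).

Answer: O(n^6) - Case 3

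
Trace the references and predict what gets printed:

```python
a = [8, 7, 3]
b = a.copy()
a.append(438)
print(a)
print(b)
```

Key concept: list.copy() creates independent copy.
Step by step:
`a = [8, 7, 3]` → a = [8, 7, 3]
`b = a.copy()` → b = [8, 7, 3]
`a.append(438)` → a = [8, 7, 3, 438]
`print(a)` → prints [8, 7, 3, 438]
`print(b)` → prints [8, 7, 3]

Answer:
[8, 7, 3, 438]
[8, 7, 3]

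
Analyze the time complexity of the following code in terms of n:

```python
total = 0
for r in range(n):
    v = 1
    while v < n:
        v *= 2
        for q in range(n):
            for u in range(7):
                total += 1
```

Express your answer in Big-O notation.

Each loop level contributes: n × log n × n × 1. Multiplying the contributions gives O(n^2 log n).

Answer: O(n^2 log n)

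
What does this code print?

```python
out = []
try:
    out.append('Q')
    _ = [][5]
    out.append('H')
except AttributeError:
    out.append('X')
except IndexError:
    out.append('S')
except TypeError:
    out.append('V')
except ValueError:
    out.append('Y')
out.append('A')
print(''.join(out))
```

Execution trace: 'Q' (try body) → 'S' (except IndexError) → 'A' (after the try/except). Output: QSA

Answer: QSA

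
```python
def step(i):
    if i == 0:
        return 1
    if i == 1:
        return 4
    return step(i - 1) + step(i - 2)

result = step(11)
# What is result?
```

Build up from base cases: step(0)=1, step(1)=4, step(2)=5, step(3)=9, step(4)=14, step(5)=23, step(6)=37, ..., step(11)=411

Answer: 411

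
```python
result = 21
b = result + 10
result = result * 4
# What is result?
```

Trace:
`result = 21` → result = 21
`b = result + 10` → b = 31
`result = result * 4` → result = 84
So result = 84

Answer: 84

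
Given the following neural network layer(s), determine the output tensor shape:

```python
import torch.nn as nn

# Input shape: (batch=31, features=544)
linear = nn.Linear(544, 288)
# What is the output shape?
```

Input: (31, 544) -> Output: (31, 288)

Answer: (31, 288)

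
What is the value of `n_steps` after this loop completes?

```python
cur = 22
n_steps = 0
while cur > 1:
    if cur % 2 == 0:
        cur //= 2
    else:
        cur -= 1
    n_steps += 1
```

Steps to reduce 22 to 1
`n_steps` takes the values: 0 → 1 → 2 → 3 → 4 → 5 → 6

Answer: 6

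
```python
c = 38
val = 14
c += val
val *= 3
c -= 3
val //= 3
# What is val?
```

Trace:
`c = 38` → c = 38
`val = 14` → val = 14
`c += val` → c = 52
`val *= 3` → val = 42
`c -= 3` → c = 49
`val //= 3` → val = 14
So val = 14

Answer: 14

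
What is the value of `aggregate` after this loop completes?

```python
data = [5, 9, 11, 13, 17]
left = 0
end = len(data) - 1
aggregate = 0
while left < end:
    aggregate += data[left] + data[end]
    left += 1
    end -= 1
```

Sum of pairs from ends
`aggregate` takes the values: 0 → 22 → 44

Answer: 44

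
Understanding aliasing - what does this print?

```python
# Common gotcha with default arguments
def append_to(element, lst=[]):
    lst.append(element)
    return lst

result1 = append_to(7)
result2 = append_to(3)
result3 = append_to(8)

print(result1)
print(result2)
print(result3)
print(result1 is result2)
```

Key concept: mutable default argument gotcha.
Step by step:
`result1 = append_to(7)` → result1 = [7]
`result2 = append_to(3)` → result1 = [7, 3] (same object as result2); result2 = [7, 3] (same object as result1)
`result3 = append_to(8)` → result1 = [7, 3, 8] (same object as result2, result3); result2 = [7, 3, 8] (same object as result1, result3); result3 = [7, 3, 8] (same object as result1, result2)
`print(result1)` → prints [7, 3, 8]
`print(result2)` → prints [7, 3, 8]
`print(result3)` → prints [7, 3, 8]
`print(result1 is result2)` → prints True

Answer:
[7, 3, 8]
[7, 3, 8]
[7, 3, 8]
True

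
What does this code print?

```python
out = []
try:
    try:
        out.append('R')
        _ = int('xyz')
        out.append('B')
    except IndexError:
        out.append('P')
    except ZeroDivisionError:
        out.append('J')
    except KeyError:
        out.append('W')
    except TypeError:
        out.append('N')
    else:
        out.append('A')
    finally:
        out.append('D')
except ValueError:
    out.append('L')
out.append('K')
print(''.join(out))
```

Execution trace: 'R' (try body) → 'D' (finally) → 'L' (outer except ValueError) → 'K' (after the try/except). Output: RDLK

Answer: RDLK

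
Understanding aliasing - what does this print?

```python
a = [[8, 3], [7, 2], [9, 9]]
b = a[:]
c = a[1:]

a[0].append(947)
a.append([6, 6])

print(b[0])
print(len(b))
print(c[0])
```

Key concept: slice with nested mutation.
Step by step:
`a = [[8, 3], [7, 2], [9, 9]]` → a = [[8, 3], [7, 2], [9, 9]]
`b = a[:]` → b = [[8, 3], [7, 2], [9, 9]]
`c = a[1:]` → c = [[7, 2], [9, 9]]
`a[0].append(947)` → a = [[8, 3, 947], [7, 2], [9, 9]]; b = [[8, 3, 947], [7, 2], [9, 9]]
`a.append([6, 6])` → a = [[8, 3, 947], [7, 2], [9, 9], [6, 6]]
`print(b[0])` → prints [8, 3, 947]
`print(len(b))` → prints 3
`print(c[0])` → prints [7, 2]

Answer:
[8, 3, 947]
3
[7, 2]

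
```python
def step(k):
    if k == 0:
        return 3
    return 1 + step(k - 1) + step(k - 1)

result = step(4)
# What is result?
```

step(k) = 1 + 2·step(k-1), step(0)=3. Closed form: (3+1)·2^4 - 1 = 63.

Answer: 63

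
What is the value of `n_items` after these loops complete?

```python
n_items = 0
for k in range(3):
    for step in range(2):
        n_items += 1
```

3 * 2 = 6
`n_items` takes the values: 0 → 1 → 2 → 3 → 4 → 5 → 6

Answer: 6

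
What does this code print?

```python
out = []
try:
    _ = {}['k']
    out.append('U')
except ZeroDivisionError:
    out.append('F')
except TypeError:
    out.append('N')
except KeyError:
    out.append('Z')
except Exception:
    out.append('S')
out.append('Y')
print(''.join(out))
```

Execution trace: 'Z' (except KeyError) → 'Y' (after the try/except). Output: ZY

Answer: ZY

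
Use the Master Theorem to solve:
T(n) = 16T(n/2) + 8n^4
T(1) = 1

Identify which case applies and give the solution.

a=16, b=2, f(n)=8n^4. log_2(16) = 4. Since c=4 = 4, Case 2 applies: T(n) = Θ(n^log_b(a) · log n) = O(n^4 log n).

Answer: O(n^4 log n) - Case 2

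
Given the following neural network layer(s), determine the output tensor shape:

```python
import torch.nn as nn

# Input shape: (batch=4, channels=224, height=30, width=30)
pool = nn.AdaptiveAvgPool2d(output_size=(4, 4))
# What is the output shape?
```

Input: (4, 224, 30, 30) -> Output: (4, 224, 4, 4)

Answer: (4, 224, 4, 4)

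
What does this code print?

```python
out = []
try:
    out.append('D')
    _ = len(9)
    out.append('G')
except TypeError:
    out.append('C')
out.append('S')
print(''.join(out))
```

Execution trace: 'D' (try body) → 'C' (except TypeError) → 'S' (after the try/except). Output: DCS

Answer: DCS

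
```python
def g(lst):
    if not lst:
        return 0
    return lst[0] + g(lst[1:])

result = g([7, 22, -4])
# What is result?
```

7 + 22 + (-4) + 0 = 25

Answer: 25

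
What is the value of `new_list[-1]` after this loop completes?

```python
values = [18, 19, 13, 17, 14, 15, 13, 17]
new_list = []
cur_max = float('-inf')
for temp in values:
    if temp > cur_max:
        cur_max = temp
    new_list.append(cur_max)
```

Running max ends at 19
`new_list` takes the values: [] → [18] → [18, 19] → [18, 19, 19] → [18, 19, 19, 19] → [18, 19, 19, 19, 19] → [18, 19, 19, 19, 19, 19] → [18, 19, 19, 19, 19, 19, 19] → [18, 19, 19, 19, 19, 19, 19, 19]
So `new_list[-1]` = 19

Answer: 19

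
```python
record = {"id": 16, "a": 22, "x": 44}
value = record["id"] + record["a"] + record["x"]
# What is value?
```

Trace:
`record = {"id": 16, "a": 22, "x": 44}` → record = {'id': 16, 'a': 22, 'x': 44}
`value = record["id"] + record["a"] + record["x"]` → value = 82
So value = 82

Answer: 82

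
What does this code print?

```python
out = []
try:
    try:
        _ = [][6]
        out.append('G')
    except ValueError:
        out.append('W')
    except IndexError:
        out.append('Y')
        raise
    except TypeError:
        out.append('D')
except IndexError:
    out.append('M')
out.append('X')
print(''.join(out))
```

Execution trace: 'Y' (inner except IndexError) → 'M' (outer except IndexError) → 'X' (after the try/except). Output: YMX

Answer: YMX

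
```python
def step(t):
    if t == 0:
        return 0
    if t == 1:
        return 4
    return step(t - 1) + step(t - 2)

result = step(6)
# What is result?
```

Build up from base cases: step(0)=0, step(1)=4, step(2)=4, step(3)=8, step(4)=12, step(5)=20, step(6)=32

Answer: 32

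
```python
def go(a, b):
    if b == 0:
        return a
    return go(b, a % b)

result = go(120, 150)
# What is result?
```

go(120, 150) -> go(150, 120) -> go(120, 30) -> go(30, 0) -> 30

Answer: 30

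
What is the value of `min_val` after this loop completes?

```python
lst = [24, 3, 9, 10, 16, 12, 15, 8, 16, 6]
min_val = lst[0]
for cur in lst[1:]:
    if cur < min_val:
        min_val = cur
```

Minimum of [24, 3, 9, 10, 16, 12, 15, 8, 16, 6]
`min_val` takes the values: 24 → 3

Answer: 3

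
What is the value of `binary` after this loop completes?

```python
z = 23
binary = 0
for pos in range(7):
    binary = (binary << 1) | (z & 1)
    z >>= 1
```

Reverse lowest 7 bits of 23
`binary` takes the values: 0 → 1 → 3 → 7 → 14 → 29 → 58 → 116

Answer: 116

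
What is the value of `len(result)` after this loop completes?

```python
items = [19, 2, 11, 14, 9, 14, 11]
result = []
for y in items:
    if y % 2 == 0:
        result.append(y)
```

Count even numbers in [19, 2, 11, 14, 9, 14, 11]
`result` takes the values: [] → [2] → [2, 14] → [2, 14, 14]
So `len(result)` = 3

Answer: 3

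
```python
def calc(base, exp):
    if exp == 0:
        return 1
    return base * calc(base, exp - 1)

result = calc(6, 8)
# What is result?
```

calc(6, 8) = 6 * 6 * 6 * 6 * 6 * 6 * 6 * 6 = 1679616

Answer: 1679616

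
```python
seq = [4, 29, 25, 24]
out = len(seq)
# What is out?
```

Trace:
`seq = [4, 29, 25, 24]` → seq = [4, 29, 25, 24]
`out = len(seq)` → out = 4
So out = 4

Answer: 4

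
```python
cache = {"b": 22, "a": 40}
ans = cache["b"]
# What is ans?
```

Trace:
`cache = {"b": 22, "a": 40}` → cache = {'b': 22, 'a': 40}
`ans = cache["b"]` → ans = 22
So ans = 22

Answer: 22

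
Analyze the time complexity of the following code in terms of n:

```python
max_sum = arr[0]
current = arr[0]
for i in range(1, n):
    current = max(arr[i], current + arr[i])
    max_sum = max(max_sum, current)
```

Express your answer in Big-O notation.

This is Kadane's algorithm for maximum subarray. Time complexity: O(n).

Answer: O(n)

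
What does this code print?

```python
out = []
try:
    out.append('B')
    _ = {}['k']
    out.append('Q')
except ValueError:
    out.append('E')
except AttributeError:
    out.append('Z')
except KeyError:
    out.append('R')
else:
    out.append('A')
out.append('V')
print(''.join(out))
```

Execution trace: 'B' (try body) → 'R' (except KeyError) → 'V' (after the try/except). Output: BRV

Answer: BRV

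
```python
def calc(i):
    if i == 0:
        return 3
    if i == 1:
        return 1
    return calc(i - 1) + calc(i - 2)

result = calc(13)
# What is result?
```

Build up from base cases: calc(0)=3, calc(1)=1, calc(2)=4, calc(3)=5, calc(4)=9, calc(5)=14, calc(6)=23, ..., calc(13)=665

Answer: 665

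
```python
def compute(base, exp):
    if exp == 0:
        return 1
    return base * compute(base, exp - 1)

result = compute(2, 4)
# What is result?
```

compute(2, 4) = 2 * 2 * 2 * 2 = 16

Answer: 16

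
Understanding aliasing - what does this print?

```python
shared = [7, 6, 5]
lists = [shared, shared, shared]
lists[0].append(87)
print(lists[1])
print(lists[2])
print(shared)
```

Key concept: list of same reference.
Step by step:
`shared = [7, 6, 5]` → shared = [7, 6, 5]
`lists = [shared, shared, shared]` → lists = [[7, 6, 5], [7, 6, 5], [7, 6, 5]]
`lists[0].append(87)` → shared = [7, 6, 5, 87]; lists = [[7, 6, 5, 87], [7, 6, 5, 87], [7, 6, 5, 87]]
`print(lists[1])` → prints [7, 6, 5, 87]
`print(lists[2])` → prints [7, 6, 5, 87]
`print(shared)` → prints [7, 6, 5, 87]

Answer:
[7, 6, 5, 87]
[7, 6, 5, 87]
[7, 6, 5, 87]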